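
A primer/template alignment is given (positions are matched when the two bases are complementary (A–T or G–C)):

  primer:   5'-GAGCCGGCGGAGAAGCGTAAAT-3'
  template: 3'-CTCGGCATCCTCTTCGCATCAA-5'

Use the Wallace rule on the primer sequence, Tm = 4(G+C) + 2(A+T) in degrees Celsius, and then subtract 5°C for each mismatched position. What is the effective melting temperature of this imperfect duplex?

50°C

Primer base counts: A=7, T=2, G=9, C=4 → A+T=9, G+C=13
Perfect-match Tm = 2(9) + 4(13) = 18 + 52 = 70°C
Mismatches (positions where the bases are not complementary): 4 (at positions 7, 8, 20, 21)
Effective Tm = 70 − 4×5 = 70 − 20 = 50°C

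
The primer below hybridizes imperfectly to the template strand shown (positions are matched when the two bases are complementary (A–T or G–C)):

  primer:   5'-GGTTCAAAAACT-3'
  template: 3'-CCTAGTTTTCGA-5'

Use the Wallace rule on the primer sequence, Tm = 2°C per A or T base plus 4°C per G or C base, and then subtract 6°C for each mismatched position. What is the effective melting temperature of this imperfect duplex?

Primer base counts: A=5, T=3, G=2, C=2 → A+T=8, G+C=4
Perfect-match Tm = 2(8) + 4(4) = 16 + 16 = 32°C
Mismatches (positions where the bases are not complementary): 2 (at positions 3, 10)
Effective Tm = 32 − 2×6 = 32 − 12 = 20°C

20°C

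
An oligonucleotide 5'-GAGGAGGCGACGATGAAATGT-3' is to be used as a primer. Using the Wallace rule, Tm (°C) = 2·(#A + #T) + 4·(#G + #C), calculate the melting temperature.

Counting bases: G=9, A=7, C=2, T=3
So N_AT = 10 and N_GC = 11.
Tm = 4·11 + 2·10 = 44 + 20 = 64°C

64°C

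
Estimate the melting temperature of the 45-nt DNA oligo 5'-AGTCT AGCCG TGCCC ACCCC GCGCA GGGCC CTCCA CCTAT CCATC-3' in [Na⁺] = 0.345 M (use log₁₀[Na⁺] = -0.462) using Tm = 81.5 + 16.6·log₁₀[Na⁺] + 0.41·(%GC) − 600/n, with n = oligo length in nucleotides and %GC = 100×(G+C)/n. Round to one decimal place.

Length n = 45. Counting bases: C=22, T=7, G=9, A=7
G+C = 31, so %GC = 31/45 × 100 = 68.889%
Salt term: 16.6 × (-0.462) = -7.669
GC term: 0.41 × 68.889 = 28.244; length term: −600/45 = −13.333
Tm = 81.5 + (-7.669) + 28.244 − 13.333 = 88.742 → 88.7°C

88.7°C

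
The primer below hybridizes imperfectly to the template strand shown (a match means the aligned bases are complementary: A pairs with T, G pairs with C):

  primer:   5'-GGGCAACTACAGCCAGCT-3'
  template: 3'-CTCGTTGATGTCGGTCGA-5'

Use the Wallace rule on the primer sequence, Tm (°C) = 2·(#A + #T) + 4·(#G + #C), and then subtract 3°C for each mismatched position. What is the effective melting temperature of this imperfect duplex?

55°C

Primer base counts: A=5, T=2, G=5, C=6 → A+T=7, G+C=11
Perfect-match Tm = 2(7) + 4(11) = 14 + 44 = 58°C
Mismatches (positions where the bases are not complementary): 1 (at position 2)
Effective Tm = 58 − 1×3 = 58 − 3 = 55°C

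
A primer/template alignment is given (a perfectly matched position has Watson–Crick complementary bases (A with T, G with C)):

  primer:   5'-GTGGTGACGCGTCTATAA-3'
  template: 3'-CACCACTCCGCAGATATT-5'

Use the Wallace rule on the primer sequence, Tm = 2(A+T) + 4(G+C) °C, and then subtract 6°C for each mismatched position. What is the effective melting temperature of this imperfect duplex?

Primer base counts: A=4, T=5, G=6, C=3 → A+T=9, G+C=9
Perfect-match Tm = 2(9) + 4(9) = 18 + 36 = 54°C
Mismatches (positions where the bases are not complementary): 1 (at position 8)
Effective Tm = 54 − 1×6 = 54 − 6 = 48°C

48°C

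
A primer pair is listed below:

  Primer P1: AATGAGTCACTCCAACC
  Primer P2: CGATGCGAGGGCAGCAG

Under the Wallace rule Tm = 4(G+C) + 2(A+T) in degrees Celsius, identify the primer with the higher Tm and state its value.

Primer P1: A+T=9, G+C=8 → Tm = 2(9)+4(8) = 50°C
Primer P2: A+T=5, G+C=12 → Tm = 2(5)+4(12) = 58°C
50°C vs 58°C → primer P2 is higher.

Primer P2, 58°C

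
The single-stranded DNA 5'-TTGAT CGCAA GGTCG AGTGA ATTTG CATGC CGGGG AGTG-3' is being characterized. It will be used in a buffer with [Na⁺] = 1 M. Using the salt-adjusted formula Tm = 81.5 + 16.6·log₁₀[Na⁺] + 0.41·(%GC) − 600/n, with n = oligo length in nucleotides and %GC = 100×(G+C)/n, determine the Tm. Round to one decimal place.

Length n = 39. A=8, T=10, G=15, C=6
G+C = 21, so %GC = 21/39 × 100 = 53.846%
Salt term: 16.6 × (0) = 0
GC term: 0.41 × 53.846 = 22.077; length term: −600/39 = −15.385
Tm = 81.5 + (0) + 22.077 − 15.385 = 88.192 → 88.2°C

88.2°C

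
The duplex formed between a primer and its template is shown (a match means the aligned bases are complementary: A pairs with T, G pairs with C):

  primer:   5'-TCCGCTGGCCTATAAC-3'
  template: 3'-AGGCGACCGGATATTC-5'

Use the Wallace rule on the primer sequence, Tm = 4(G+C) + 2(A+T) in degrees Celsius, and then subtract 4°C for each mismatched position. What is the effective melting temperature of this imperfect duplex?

46°C

Primer base counts: A=3, T=4, G=3, C=6 → A+T=7, G+C=9
Perfect-match Tm = 2(7) + 4(9) = 14 + 36 = 50°C
Mismatches (positions where the bases are not complementary): 1 (at position 16)
Effective Tm = 50 − 1×4 = 50 − 4 = 46°C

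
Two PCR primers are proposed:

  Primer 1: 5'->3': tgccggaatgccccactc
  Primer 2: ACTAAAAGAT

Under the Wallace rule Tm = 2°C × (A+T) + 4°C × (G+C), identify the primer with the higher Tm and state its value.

Primer 1: A+T=6, G+C=12 → Tm = 2(6)+4(12) = 60°C
Primer 2: A+T=8, G+C=2 → Tm = 2(8)+4(2) = 24°C
60°C vs 24°C → primer 1 is higher.

Primer 1, 60°C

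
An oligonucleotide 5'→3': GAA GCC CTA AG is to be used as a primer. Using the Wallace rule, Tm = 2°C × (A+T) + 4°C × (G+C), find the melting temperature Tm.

Scanning the sequence gives A=4, T=1, G=3, C=3.
So N_AT = 5 and N_GC = 6.
Tm = 4·6 + 2·5 = 24 + 10 = 34°C

34°C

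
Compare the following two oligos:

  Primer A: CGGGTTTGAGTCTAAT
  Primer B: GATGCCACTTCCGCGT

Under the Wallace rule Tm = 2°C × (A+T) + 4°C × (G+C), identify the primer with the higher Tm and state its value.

Primer A: A+T=9, G+C=7 → Tm = 2(9)+4(7) = 46°C
Primer B: A+T=6, G+C=10 → Tm = 2(6)+4(10) = 52°C
46°C vs 52°C → primer B is higher.

Primer B, 52°C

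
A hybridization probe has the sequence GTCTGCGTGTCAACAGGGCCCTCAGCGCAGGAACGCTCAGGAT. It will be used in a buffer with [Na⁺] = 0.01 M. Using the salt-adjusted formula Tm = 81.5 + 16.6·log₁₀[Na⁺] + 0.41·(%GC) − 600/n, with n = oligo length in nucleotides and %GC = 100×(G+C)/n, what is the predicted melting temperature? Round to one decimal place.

60.1°C

Length n = 43. Scanning the sequence gives G=14, C=13, T=7, A=9.
G+C = 27, so %GC = 27/43 × 100 = 62.791%
Salt term: 16.6 × (-2) = -33.2
GC term: 0.41 × 62.791 = 25.744; length term: −600/43 = −13.953
Tm = 81.5 + (-33.2) + 25.744 − 13.953 = 60.091 → 60.1°C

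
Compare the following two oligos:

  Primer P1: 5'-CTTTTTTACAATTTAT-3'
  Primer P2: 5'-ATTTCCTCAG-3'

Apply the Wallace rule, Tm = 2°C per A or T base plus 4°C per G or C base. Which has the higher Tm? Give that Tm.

Primer P1, 36°C

Primer P1: A+T=14, G+C=2 → Tm = 2(14)+4(2) = 36°C
Primer P2: A+T=6, G+C=4 → Tm = 2(6)+4(4) = 28°C
36°C vs 28°C → primer P1 is higher.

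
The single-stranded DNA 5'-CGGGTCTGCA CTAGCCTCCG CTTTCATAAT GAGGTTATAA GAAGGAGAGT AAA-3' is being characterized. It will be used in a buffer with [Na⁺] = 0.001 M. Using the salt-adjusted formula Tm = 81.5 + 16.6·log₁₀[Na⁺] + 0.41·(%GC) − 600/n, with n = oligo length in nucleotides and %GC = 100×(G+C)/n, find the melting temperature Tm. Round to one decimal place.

38.9°C

Length n = 53. Counting bases: T=13, A=16, G=14, C=10
G+C = 24, so %GC = 24/53 × 100 = 45.283%
Salt term: 16.6 × (-3) = -49.8
GC term: 0.41 × 45.283 = 18.566; length term: −600/53 = −11.321
Tm = 81.5 + (-49.8) + 18.566 − 11.321 = 38.945 → 38.9°C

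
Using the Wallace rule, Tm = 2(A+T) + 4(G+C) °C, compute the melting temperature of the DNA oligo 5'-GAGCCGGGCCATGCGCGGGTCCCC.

88°C

Scanning the sequence gives A=2, C=10, G=10, T=2.
A+T = 4, G+C = 20
Tm = 2(4) + 4(20) = 8 + 80 = 88°C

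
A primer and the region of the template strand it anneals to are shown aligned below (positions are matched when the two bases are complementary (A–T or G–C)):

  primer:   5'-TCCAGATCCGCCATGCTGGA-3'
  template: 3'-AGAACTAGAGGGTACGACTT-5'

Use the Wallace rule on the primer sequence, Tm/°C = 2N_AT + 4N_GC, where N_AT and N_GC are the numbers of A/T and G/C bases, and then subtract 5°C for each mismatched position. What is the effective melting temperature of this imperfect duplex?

39°C

Primer base counts: A=4, T=4, G=5, C=7 → A+T=8, G+C=12
Perfect-match Tm = 2(8) + 4(12) = 16 + 48 = 64°C
Mismatches (positions where the bases are not complementary): 5 (at positions 3, 4, 9, 10, 19)
Effective Tm = 64 − 5×5 = 64 − 25 = 39°C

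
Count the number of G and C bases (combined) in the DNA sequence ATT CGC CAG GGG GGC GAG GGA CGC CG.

Base counts: C=7, G=13, T=2, A=4
Total G or C: 13 + 7 = 20

20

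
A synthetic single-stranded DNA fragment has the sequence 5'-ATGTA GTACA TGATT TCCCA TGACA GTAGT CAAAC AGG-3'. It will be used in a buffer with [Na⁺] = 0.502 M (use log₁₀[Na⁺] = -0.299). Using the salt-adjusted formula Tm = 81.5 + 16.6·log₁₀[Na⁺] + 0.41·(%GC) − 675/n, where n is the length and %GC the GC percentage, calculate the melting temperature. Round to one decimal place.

Length n = 38. Base counts: T=10, G=8, C=7, A=13
G+C = 15, so %GC = 15/38 × 100 = 39.474%
Salt term: 16.6 × (-0.299) = -4.963
GC term: 0.41 × 39.474 = 16.184; length term: −675/38 = −17.763
Tm = 81.5 + (-4.963) + 16.184 − 17.763 = 74.958 → 75.0°C

75.0°C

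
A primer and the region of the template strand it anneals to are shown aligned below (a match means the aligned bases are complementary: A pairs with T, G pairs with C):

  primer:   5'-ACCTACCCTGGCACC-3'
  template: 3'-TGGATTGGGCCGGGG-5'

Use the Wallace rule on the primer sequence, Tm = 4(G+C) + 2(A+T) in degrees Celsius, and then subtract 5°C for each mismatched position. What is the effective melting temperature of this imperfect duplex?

35°C

Primer base counts: A=3, T=2, G=2, C=8 → A+T=5, G+C=10
Perfect-match Tm = 2(5) + 4(10) = 10 + 40 = 50°C
Mismatches (positions where the bases are not complementary): 3 (at positions 6, 9, 13)
Effective Tm = 50 − 3×5 = 50 − 15 = 35°C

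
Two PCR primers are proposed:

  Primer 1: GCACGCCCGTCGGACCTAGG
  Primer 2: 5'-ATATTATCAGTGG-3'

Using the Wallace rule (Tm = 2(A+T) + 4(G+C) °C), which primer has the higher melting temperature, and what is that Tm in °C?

Primer 1, 70°C

Primer 1: A+T=5, G+C=15 → Tm = 2(5)+4(15) = 70°C
Primer 2: A+T=9, G+C=4 → Tm = 2(9)+4(4) = 34°C
70°C vs 34°C → primer 1 is higher.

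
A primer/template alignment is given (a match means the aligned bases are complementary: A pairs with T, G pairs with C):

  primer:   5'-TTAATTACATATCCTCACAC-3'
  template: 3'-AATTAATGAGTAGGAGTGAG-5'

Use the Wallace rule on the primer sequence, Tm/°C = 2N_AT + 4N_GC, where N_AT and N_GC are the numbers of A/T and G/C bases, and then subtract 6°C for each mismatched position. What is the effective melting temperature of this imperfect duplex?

34°C

Primer base counts: A=7, T=7, G=0, C=6 → A+T=14, G+C=6
Perfect-match Tm = 2(14) + 4(6) = 28 + 24 = 52°C
Mismatches (positions where the bases are not complementary): 3 (at positions 9, 10, 19)
Effective Tm = 52 − 3×6 = 52 − 18 = 34°C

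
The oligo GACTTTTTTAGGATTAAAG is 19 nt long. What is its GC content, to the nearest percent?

A=6, G=4, T=8, C=1
G+C = 4 + 1 = 5 out of 19 bases
%GC = 5/19 × 100 = 26.32% ≈ 26%

26%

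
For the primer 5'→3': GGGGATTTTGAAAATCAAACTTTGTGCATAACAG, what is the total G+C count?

12

Scanning the sequence gives A=12, C=4, T=10, G=8.
Total G or C: 8 + 4 = 12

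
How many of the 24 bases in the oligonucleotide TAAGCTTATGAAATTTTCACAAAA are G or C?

Base counts: A=11, G=2, C=3, T=8
Total G or C: 2 + 3 = 5

5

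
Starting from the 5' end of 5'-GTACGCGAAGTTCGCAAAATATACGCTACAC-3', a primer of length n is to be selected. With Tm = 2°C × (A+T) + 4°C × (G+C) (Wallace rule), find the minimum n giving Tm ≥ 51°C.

n = 17

First 16 bases: GTACGCGAAGTTCGCA → Tm = 50°C (< 51°C)
First 17 bases: GTACGCGAAGTTCGCAA → Tm = 52°C (≥ 51°C)
Each additional base adds 2°C (A/T) or 4°C (G/C), so Tm is non-decreasing in n; n = 17 is the first length to reach 51°C.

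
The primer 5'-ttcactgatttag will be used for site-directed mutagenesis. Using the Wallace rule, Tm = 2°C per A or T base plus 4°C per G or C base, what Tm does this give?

34°C

Scanning the sequence gives A=3, C=2, T=6, G=2.
AT pairs contribute 9, GC pairs contribute 4.
Tm = 2×9 + 4×4 = 34°C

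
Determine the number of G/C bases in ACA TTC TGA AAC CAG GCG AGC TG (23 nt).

Base counts: G=6, T=4, A=7, C=6
Total G or C: 6 + 6 = 12

12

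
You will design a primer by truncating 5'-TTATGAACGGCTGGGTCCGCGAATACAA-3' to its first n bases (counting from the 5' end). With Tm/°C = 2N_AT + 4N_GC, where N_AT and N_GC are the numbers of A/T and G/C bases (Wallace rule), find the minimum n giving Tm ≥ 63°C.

n = 20

First 19 bases: TTATGAACGGCTGGGTCCG → Tm = 60°C (< 63°C)
First 20 bases: TTATGAACGGCTGGGTCCGC → Tm = 64°C (≥ 63°C)
Since every base adds ≥2°C, Tm only increases with n, so the threshold is first crossed at n = 20.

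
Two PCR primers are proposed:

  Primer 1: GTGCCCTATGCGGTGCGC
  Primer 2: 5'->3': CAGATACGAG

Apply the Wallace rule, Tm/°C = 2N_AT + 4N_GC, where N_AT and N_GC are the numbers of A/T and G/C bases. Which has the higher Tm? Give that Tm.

Primer 1, 62°C

Primer 1: A+T=5, G+C=13 → Tm = 2(5)+4(13) = 62°C
Primer 2: A+T=5, G+C=5 → Tm = 2(5)+4(5) = 30°C
62°C vs 30°C → primer 1 is higher.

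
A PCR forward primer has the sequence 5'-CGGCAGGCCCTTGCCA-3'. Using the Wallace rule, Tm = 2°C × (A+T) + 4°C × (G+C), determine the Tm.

Counting bases: C=7, T=2, A=2, G=5
AT pairs contribute 4, GC pairs contribute 12.
Tm = 4·12 + 2·4 = 48 + 8 = 56°C

56°C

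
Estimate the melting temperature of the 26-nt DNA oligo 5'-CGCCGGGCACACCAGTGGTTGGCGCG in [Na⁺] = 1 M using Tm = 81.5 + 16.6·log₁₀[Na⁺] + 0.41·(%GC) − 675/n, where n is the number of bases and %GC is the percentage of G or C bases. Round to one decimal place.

Length n = 26. Scanning the sequence gives A=3, G=11, C=9, T=3.
G+C = 20, so %GC = 20/26 × 100 = 76.923%
Salt term: 16.6 × (0) = 0
GC term: 0.41 × 76.923 = 31.538; length term: −675/26 = −25.962
Tm = 81.5 + (0) + 31.538 − 25.962 = 87.076 → 87.1°C

87.1°C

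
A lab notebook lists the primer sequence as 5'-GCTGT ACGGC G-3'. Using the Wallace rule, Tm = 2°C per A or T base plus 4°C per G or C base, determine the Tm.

38°C

Base counts: A=1, C=3, T=2, G=5
AT pairs contribute 3, GC pairs contribute 8.
Tm = 2×3 + 4×8 = 38°C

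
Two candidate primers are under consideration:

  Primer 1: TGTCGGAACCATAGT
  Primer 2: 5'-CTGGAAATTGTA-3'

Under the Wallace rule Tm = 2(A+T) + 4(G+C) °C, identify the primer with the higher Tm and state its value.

Primer 1: A+T=8, G+C=7 → Tm = 2(8)+4(7) = 44°C
Primer 2: A+T=8, G+C=4 → Tm = 2(8)+4(4) = 32°C
44°C vs 32°C → primer 1 is higher.

Primer 1, 44°C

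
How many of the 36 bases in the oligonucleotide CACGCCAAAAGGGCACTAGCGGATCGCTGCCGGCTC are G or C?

24

Counting bases: G=11, C=13, A=8, T=4
G+C = 11 + 13 = 24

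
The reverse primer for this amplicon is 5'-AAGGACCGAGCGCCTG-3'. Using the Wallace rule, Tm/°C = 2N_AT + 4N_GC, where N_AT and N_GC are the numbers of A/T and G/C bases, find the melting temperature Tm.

54°C

Scanning the sequence gives G=6, C=5, A=4, T=1.
A+T = 5, G+C = 11
Tm = 4·11 + 2·5 = 44 + 10 = 54°C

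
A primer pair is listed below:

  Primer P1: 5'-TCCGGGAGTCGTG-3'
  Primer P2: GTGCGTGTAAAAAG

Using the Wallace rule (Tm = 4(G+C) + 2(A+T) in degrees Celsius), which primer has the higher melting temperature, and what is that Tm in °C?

Primer P1: A+T=4, G+C=9 → Tm = 2(4)+4(9) = 44°C
Primer P2: A+T=8, G+C=6 → Tm = 2(8)+4(6) = 40°C
44°C vs 40°C → primer P1 is higher.

Primer P1, 44°C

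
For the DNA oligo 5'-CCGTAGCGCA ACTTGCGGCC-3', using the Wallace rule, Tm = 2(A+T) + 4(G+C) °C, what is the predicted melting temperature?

68°C

Scanning the sequence gives T=3, A=3, C=8, G=6.
A+T = 6, G+C = 14
Tm = 2(6) + 4(14) = 12 + 56 = 68°C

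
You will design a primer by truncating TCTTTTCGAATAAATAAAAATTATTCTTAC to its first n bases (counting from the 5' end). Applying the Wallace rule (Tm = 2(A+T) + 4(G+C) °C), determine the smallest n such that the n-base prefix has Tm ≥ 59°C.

First 25 bases: TCTTTTCGAATAAATAAAAATTATT → Tm = 56°C (< 59°C)
First 26 bases: TCTTTTCGAATAAATAAAAATTATTC → Tm = 60°C (≥ 59°C)
Each additional base adds 2°C (A/T) or 4°C (G/C), so Tm is non-decreasing in n; n = 26 is the first length to reach 59°C.

n = 26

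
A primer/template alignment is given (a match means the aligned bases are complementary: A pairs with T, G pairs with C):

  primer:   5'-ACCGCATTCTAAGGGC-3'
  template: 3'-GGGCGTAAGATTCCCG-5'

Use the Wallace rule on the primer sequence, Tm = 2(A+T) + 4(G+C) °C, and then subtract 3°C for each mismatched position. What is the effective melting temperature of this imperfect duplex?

47°C

Primer base counts: A=4, T=3, G=4, C=5 → A+T=7, G+C=9
Perfect-match Tm = 2(7) + 4(9) = 14 + 36 = 50°C
Mismatches (positions where the bases are not complementary): 1 (at position 1)
Effective Tm = 50 − 1×3 = 50 − 3 = 47°C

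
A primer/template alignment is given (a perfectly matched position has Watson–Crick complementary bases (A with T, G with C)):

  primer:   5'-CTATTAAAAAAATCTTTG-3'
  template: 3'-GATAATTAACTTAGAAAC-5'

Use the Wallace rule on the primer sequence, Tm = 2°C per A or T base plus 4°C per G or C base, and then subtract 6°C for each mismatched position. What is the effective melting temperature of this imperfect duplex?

Primer base counts: A=8, T=7, G=1, C=2 → A+T=15, G+C=3
Perfect-match Tm = 2(15) + 4(3) = 30 + 12 = 42°C
Mismatches (positions where the bases are not complementary): 3 (at positions 8, 9, 10)
Effective Tm = 42 − 3×6 = 42 − 18 = 24°C

24°C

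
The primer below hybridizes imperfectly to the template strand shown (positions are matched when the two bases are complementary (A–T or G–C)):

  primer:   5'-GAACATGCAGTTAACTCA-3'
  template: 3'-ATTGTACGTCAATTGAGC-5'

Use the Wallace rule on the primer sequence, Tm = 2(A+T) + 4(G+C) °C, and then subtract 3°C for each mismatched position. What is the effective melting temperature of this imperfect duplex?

44°C

Primer base counts: A=7, T=4, G=3, C=4 → A+T=11, G+C=7
Perfect-match Tm = 2(11) + 4(7) = 22 + 28 = 50°C
Mismatches (positions where the bases are not complementary): 2 (at positions 1, 18)
Effective Tm = 50 − 2×3 = 50 − 6 = 44°C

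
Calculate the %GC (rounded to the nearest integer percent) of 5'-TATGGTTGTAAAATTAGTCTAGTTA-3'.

A=8, T=11, C=1, G=5
G+C = 5 + 1 = 6 out of 25 bases
%GC = 6/25 × 100 = 24% ≈ 24%

24%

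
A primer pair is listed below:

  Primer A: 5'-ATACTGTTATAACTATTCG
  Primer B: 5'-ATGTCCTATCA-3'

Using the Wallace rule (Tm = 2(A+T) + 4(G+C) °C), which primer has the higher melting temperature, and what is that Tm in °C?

Primer A, 48°C

Primer A: A+T=14, G+C=5 → Tm = 2(14)+4(5) = 48°C
Primer B: A+T=7, G+C=4 → Tm = 2(7)+4(4) = 30°C
48°C vs 30°C → primer A is higher.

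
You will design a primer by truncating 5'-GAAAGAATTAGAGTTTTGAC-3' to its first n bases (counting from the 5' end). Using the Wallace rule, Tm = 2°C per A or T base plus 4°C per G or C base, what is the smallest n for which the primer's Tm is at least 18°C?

First 6 bases: GAAAGA → Tm = 16°C (< 18°C)
First 7 bases: GAAAGAA → Tm = 18°C (≥ 18°C)
Since every base adds ≥2°C, Tm only increases with n, so the threshold is first crossed at n = 7.

n = 7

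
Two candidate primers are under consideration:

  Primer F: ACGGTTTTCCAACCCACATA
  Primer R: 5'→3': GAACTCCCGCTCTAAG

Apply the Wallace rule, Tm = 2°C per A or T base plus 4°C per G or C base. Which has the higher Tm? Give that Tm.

Primer F, 58°C

Primer F: A+T=11, G+C=9 → Tm = 2(11)+4(9) = 58°C
Primer R: A+T=7, G+C=9 → Tm = 2(7)+4(9) = 50°C
58°C vs 50°C → primer F is higher.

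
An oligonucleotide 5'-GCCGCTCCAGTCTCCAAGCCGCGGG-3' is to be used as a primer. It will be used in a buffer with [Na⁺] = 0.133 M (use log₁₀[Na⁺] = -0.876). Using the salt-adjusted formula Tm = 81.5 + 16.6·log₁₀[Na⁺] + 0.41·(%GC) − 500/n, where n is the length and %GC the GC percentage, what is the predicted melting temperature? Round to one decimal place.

Length n = 25. Base counts: A=3, C=11, T=3, G=8
G+C = 19, so %GC = 19/25 × 100 = 76%
Salt term: 16.6 × (-0.876) = -14.542
GC term: 0.41 × 76 = 31.16; length term: −500/25 = −20
Tm = 81.5 + (-14.542) + 31.16 − 20 = 78.118 → 78.1°C

78.1°C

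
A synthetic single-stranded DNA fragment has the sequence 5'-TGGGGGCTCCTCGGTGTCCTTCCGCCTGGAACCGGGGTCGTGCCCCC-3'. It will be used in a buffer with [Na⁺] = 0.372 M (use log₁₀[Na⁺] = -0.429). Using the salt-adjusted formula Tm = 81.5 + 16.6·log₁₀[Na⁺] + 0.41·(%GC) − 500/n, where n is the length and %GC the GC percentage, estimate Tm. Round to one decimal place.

94.3°C

Length n = 47. Base counts: A=2, C=18, T=10, G=17
G+C = 35, so %GC = 35/47 × 100 = 74.468%
Salt term: 16.6 × (-0.429) = -7.121
GC term: 0.41 × 74.468 = 30.532; length term: −500/47 = −10.638
Tm = 81.5 + (-7.121) + 30.532 − 10.638 = 94.273 → 94.3°C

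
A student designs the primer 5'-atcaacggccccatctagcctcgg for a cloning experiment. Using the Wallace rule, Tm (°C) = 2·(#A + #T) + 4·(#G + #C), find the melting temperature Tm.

78°C

Scanning the sequence gives C=10, T=4, G=5, A=5.
So N_AT = 9 and N_GC = 15.
Tm = 2×9 + 4×15 = 78°C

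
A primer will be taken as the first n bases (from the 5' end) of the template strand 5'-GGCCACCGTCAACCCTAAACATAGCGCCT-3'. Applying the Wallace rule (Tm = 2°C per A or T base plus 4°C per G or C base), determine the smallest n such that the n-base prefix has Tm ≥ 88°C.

n = 28

First 27 bases: GGCCACCGTCAACCCTAAACATAGCGC → Tm = 86°C (< 88°C)
First 28 bases: GGCCACCGTCAACCCTAAACATAGCGCC → Tm = 90°C (≥ 88°C)
Since every base adds ≥2°C, Tm only increases with n, so the threshold is first crossed at n = 28.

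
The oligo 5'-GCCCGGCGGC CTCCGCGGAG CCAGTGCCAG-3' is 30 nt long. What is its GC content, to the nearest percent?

83%

Base counts: T=2, C=13, G=12, A=3
G+C = 12 + 13 = 25 out of 30 bases
%GC = 25/30 × 100 = 83.33% ≈ 83%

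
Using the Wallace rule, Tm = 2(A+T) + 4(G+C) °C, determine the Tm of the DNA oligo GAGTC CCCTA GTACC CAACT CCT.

72°C

Scanning the sequence gives C=10, A=5, G=3, T=5.
A+T = 10, G+C = 13
Tm = 2×10 + 4×13 = 72°C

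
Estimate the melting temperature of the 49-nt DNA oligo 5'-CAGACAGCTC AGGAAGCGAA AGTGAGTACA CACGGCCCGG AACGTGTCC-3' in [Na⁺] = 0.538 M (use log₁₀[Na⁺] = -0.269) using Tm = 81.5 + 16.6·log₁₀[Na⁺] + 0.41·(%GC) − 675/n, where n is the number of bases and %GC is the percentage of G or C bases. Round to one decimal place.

Length n = 49. Base counts: A=15, C=14, G=15, T=5
G+C = 29, so %GC = 29/49 × 100 = 59.184%
Salt term: 16.6 × (-0.269) = -4.465
GC term: 0.41 × 59.184 = 24.265; length term: −675/49 = −13.776
Tm = 81.5 + (-4.465) + 24.265 − 13.776 = 87.524 → 87.5°C

87.5°C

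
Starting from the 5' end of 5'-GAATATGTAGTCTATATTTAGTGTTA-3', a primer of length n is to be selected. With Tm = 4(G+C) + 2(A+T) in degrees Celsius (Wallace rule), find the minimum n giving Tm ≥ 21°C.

First 8 bases: GAATATGT → Tm = 20°C (< 21°C)
First 9 bases: GAATATGTA → Tm = 22°C (≥ 21°C)
Since every base adds ≥2°C, Tm only increases with n, so the threshold is first crossed at n = 9.

n = 9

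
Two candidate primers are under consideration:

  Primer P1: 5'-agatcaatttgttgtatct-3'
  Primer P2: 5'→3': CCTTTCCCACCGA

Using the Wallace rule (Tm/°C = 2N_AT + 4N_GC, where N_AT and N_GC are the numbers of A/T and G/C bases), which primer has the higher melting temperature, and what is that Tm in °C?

Primer P1, 48°C

Primer P1: A+T=14, G+C=5 → Tm = 2(14)+4(5) = 48°C
Primer P2: A+T=5, G+C=8 → Tm = 2(5)+4(8) = 42°C
48°C vs 42°C → primer P1 is higher.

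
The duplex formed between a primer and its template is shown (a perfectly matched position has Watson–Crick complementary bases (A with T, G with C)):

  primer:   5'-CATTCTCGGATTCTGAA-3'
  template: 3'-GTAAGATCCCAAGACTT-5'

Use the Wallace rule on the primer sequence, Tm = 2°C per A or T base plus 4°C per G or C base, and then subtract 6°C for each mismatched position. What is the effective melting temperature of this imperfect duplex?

36°C

Primer base counts: A=4, T=6, G=3, C=4 → A+T=10, G+C=7
Perfect-match Tm = 2(10) + 4(7) = 20 + 28 = 48°C
Mismatches (positions where the bases are not complementary): 2 (at positions 7, 10)
Effective Tm = 48 − 2×6 = 48 − 12 = 36°C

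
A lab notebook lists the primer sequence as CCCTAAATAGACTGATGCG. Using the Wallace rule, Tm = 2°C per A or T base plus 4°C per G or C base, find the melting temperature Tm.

Scanning the sequence gives C=5, A=6, G=4, T=4.
A+T = 10, G+C = 9
Tm = 2(10) + 4(9) = 20 + 36 = 56°C

56°C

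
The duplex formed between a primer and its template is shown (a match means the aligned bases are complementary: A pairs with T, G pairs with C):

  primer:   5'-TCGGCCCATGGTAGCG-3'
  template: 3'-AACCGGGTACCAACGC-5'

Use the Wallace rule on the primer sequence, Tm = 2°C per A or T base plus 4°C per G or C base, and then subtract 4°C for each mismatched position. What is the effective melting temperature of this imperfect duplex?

Primer base counts: A=2, T=3, G=6, C=5 → A+T=5, G+C=11
Perfect-match Tm = 2(5) + 4(11) = 10 + 44 = 54°C
Mismatches (positions where the bases are not complementary): 2 (at positions 2, 13)
Effective Tm = 54 − 2×4 = 54 − 8 = 46°C

46°C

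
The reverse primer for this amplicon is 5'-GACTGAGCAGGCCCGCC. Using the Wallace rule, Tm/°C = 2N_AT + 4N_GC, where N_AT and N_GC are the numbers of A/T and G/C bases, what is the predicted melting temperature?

Base counts: G=6, A=3, C=7, T=1
A+T = 4, G+C = 13
Tm = 4·13 + 2·4 = 52 + 8 = 60°C

60°C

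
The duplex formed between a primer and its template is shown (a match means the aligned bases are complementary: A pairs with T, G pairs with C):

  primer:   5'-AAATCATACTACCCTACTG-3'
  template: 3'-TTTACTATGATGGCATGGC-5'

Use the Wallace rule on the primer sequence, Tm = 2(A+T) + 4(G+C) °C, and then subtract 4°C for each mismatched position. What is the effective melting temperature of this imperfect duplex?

40°C

Primer base counts: A=7, T=5, G=1, C=6 → A+T=12, G+C=7
Perfect-match Tm = 2(12) + 4(7) = 24 + 28 = 52°C
Mismatches (positions where the bases are not complementary): 3 (at positions 5, 14, 18)
Effective Tm = 52 − 3×4 = 52 − 12 = 40°C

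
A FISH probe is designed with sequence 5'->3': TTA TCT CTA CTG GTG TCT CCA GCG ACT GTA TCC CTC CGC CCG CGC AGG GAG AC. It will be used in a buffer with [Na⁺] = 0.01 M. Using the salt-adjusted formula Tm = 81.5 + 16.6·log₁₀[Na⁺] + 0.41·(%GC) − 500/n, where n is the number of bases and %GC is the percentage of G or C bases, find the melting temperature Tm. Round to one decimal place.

63.6°C

Length n = 53. Base counts: G=13, A=8, T=13, C=19
G+C = 32, so %GC = 32/53 × 100 = 60.377%
Salt term: 16.6 × (-2) = -33.2
GC term: 0.41 × 60.377 = 24.755; length term: −500/53 = −9.434
Tm = 81.5 + (-33.2) + 24.755 − 9.434 = 63.621 → 63.6°C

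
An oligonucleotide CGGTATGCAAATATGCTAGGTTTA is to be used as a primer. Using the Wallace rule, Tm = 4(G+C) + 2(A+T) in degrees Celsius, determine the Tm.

Base counts: G=6, T=8, A=7, C=3
A+T = 15, G+C = 9
Tm = 2×15 + 4×9 = 66°C

66°C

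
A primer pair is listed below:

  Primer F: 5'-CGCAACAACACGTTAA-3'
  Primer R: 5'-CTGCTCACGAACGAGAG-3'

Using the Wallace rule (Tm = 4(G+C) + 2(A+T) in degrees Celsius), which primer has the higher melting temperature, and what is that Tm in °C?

Primer R, 54°C

Primer F: A+T=9, G+C=7 → Tm = 2(9)+4(7) = 46°C
Primer R: A+T=7, G+C=10 → Tm = 2(7)+4(10) = 54°C
46°C vs 54°C → primer R is higher.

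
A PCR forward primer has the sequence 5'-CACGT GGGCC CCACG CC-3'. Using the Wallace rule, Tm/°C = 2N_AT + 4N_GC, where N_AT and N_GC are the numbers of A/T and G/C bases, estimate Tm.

Base counts: A=2, T=1, G=5, C=9
So N_AT = 3 and N_GC = 14.
Tm = 4·14 + 2·3 = 56 + 6 = 62°C

62°C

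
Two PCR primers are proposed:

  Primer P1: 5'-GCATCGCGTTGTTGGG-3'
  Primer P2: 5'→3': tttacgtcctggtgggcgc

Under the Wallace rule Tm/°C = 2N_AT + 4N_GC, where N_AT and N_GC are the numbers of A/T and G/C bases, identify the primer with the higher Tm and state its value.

Primer P1: A+T=6, G+C=10 → Tm = 2(6)+4(10) = 52°C
Primer P2: A+T=7, G+C=12 → Tm = 2(7)+4(12) = 62°C
52°C vs 62°C → primer P2 is higher.

Primer P2, 62°C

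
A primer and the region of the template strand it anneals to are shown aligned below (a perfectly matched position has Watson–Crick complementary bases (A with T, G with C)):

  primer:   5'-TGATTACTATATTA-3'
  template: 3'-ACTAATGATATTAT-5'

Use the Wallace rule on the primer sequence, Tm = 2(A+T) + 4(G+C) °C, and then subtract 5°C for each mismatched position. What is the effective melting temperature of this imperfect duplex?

27°C

Primer base counts: A=5, T=7, G=1, C=1 → A+T=12, G+C=2
Perfect-match Tm = 2(12) + 4(2) = 24 + 8 = 32°C
Mismatches (positions where the bases are not complementary): 1 (at position 12)
Effective Tm = 32 − 1×5 = 32 − 5 = 27°C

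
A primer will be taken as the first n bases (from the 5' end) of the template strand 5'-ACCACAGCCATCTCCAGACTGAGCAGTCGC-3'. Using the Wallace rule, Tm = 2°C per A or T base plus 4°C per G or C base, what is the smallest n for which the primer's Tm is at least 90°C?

n = 29

First 28 bases: ACCACAGCCATCTCCAGACTGAGCAGTC → Tm = 88°C (< 90°C)
First 29 bases: ACCACAGCCATCTCCAGACTGAGCAGTCG → Tm = 92°C (≥ 90°C)
Since every base adds ≥2°C, Tm only increases with n, so the threshold is first crossed at n = 29.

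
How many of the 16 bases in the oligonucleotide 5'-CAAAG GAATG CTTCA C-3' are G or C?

Counting bases: A=6, T=3, C=4, G=3
Total G or C: 3 + 4 = 7

7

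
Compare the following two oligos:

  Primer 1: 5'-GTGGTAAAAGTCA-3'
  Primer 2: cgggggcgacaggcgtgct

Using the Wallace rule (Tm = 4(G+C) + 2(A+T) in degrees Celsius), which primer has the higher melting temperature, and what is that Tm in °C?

Primer 1: A+T=8, G+C=5 → Tm = 2(8)+4(5) = 36°C
Primer 2: A+T=4, G+C=15 → Tm = 2(4)+4(15) = 68°C
36°C vs 68°C → primer 2 is higher.

Primer 2, 68°C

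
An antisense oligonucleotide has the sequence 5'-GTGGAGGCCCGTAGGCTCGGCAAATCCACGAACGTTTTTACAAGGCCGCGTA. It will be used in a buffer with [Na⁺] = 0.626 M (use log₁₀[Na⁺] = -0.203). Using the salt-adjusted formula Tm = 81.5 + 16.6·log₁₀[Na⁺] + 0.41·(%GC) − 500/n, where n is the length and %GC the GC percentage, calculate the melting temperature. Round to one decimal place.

Length n = 52. Scanning the sequence gives G=16, C=14, A=12, T=10.
G+C = 30, so %GC = 30/52 × 100 = 57.692%
Salt term: 16.6 × (-0.203) = -3.37
GC term: 0.41 × 57.692 = 23.654; length term: −500/52 = −9.615
Tm = 81.5 + (-3.37) + 23.654 − 9.615 = 92.169 → 92.2°C

92.2°C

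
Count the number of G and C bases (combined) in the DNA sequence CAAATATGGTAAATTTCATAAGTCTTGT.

T=11, G=4, C=3, A=10
G+C = 4 + 3 = 7

7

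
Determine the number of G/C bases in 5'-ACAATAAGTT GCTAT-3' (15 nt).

Scanning the sequence gives G=2, T=5, C=2, A=6.
G+C = 2 + 2 = 4

4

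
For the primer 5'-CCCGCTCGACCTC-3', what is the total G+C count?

Scanning the sequence gives T=2, G=2, C=8, A=1.
G+C = 2 + 8 = 10

10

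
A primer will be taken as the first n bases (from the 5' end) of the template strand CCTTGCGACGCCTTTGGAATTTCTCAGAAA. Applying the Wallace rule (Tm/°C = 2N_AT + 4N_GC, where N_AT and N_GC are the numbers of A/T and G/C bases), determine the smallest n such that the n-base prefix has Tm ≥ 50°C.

n = 16

First 15 bases: CCTTGCGACGCCTTT → Tm = 48°C (< 50°C)
First 16 bases: CCTTGCGACGCCTTTG → Tm = 52°C (≥ 50°C)
Since every base adds ≥2°C, Tm only increases with n, so the threshold is first crossed at n = 16.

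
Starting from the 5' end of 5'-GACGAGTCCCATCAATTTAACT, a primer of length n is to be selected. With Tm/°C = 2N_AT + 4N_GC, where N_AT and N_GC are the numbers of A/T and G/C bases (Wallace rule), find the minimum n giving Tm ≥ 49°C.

First 16 bases: GACGAGTCCCATCAAT → Tm = 48°C (< 49°C)
First 17 bases: GACGAGTCCCATCAATT → Tm = 50°C (≥ 49°C)
Each additional base adds 2°C (A/T) or 4°C (G/C), so Tm is non-decreasing in n; n = 17 is the first length to reach 49°C.

n = 17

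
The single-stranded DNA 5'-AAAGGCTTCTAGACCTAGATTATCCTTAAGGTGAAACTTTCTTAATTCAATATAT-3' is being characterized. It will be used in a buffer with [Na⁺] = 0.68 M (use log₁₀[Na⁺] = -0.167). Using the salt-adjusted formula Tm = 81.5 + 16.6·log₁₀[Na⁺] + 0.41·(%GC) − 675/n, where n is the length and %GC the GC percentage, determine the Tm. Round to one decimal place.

Length n = 55. Base counts: A=19, C=9, T=20, G=7
G+C = 16, so %GC = 16/55 × 100 = 29.091%
Salt term: 16.6 × (-0.167) = -2.772
GC term: 0.41 × 29.091 = 11.927; length term: −675/55 = −12.273
Tm = 81.5 + (-2.772) + 11.927 − 12.273 = 78.382 → 78.4°C

78.4°C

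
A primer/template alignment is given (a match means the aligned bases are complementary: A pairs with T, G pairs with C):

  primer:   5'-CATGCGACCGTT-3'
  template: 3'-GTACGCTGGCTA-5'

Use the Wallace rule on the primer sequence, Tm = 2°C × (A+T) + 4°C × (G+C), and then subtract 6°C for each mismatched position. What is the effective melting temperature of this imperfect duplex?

Primer base counts: A=2, T=3, G=3, C=4 → A+T=5, G+C=7
Perfect-match Tm = 2(5) + 4(7) = 10 + 28 = 38°C
Mismatches (positions where the bases are not complementary): 1 (at position 11)
Effective Tm = 38 − 1×6 = 38 − 6 = 32°C

32°C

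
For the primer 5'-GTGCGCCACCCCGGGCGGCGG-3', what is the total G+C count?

Scanning the sequence gives T=1, C=9, A=1, G=10.
Total G or C: 10 + 9 = 19

19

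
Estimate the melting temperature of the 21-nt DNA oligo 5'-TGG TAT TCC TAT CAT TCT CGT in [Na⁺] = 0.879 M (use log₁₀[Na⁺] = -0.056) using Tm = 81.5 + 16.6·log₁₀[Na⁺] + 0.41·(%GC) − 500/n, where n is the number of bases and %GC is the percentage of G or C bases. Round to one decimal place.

72.4°C

Length n = 21. Scanning the sequence gives G=3, A=3, C=5, T=10.
G+C = 8, so %GC = 8/21 × 100 = 38.095%
Salt term: 16.6 × (-0.056) = -0.93
GC term: 0.41 × 38.095 = 15.619; length term: −500/21 = −23.81
Tm = 81.5 + (-0.93) + 15.619 − 23.81 = 72.379 → 72.4°C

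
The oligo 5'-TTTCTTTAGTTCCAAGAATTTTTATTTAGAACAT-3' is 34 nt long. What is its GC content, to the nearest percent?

21%

Counting bases: T=17, C=4, A=10, G=3
G+C = 3 + 4 = 7 out of 34 bases
%GC = 7/34 × 100 = 20.59% ≈ 21%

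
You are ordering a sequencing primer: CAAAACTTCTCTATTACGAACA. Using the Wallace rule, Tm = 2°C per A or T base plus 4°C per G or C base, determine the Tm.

58°C

Base counts: C=6, G=1, T=6, A=9
A+T = 15, G+C = 7
Tm = 2×15 + 4×7 = 58°C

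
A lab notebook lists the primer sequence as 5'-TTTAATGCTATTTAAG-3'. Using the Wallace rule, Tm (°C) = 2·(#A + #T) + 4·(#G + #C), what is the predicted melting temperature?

38°C

C=1, A=5, G=2, T=8
AT pairs contribute 13, GC pairs contribute 3.
Tm = 2(13) + 4(3) = 26 + 12 = 38°C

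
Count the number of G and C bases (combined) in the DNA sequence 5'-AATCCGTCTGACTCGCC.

10

Scanning the sequence gives A=3, C=7, G=3, T=4.
G+C = 3 + 7 = 10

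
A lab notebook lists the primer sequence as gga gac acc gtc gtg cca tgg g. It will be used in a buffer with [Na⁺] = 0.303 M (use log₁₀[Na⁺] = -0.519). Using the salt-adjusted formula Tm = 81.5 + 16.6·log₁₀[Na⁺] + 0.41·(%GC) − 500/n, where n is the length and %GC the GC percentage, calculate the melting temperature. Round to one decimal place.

78.1°C

Length n = 22. Base counts: T=3, C=6, A=4, G=9
G+C = 15, so %GC = 15/22 × 100 = 68.182%
Salt term: 16.6 × (-0.519) = -8.615
GC term: 0.41 × 68.182 = 27.955; length term: −500/22 = −22.727
Tm = 81.5 + (-8.615) + 27.955 − 22.727 = 78.113 → 78.1°C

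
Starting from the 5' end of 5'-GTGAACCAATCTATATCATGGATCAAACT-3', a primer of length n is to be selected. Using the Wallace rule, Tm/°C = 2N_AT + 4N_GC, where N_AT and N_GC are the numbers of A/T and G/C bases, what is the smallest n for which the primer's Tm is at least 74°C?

First 27 bases: GTGAACCAATCTATATCATGGATCAAA → Tm = 72°C (< 74°C)
First 28 bases: GTGAACCAATCTATATCATGGATCAAAC → Tm = 76°C (≥ 74°C)
Each additional base adds 2°C (A/T) or 4°C (G/C), so Tm is non-decreasing in n; n = 28 is the first length to reach 74°C.

n = 28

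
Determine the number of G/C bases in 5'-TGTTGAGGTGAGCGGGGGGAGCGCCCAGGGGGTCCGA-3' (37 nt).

G=20, C=7, T=5, A=5
G+C = 20 + 7 = 27

27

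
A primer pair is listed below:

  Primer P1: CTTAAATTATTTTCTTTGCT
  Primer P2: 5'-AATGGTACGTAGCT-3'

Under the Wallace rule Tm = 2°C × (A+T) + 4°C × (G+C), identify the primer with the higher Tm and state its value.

Primer P1: A+T=16, G+C=4 → Tm = 2(16)+4(4) = 48°C
Primer P2: A+T=8, G+C=6 → Tm = 2(8)+4(6) = 40°C
48°C vs 40°C → primer P1 is higher.

Primer P1, 48°C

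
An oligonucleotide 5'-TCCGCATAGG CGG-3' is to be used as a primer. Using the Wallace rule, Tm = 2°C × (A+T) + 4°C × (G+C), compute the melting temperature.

T=2, A=2, C=4, G=5
AT pairs contribute 4, GC pairs contribute 9.
Tm = 2(4) + 4(9) = 8 + 36 = 44°C

44°C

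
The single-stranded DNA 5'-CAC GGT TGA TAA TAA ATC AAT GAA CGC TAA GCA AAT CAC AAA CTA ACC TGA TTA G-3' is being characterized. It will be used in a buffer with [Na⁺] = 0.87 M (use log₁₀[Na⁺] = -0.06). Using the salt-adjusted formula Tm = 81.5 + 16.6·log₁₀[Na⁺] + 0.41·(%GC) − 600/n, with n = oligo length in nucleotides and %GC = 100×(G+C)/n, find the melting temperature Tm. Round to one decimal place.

Length n = 55. A=24, C=11, T=12, G=8
G+C = 19, so %GC = 19/55 × 100 = 34.545%
Salt term: 16.6 × (-0.06) = -0.996
GC term: 0.41 × 34.545 = 14.163; length term: −600/55 = −10.909
Tm = 81.5 + (-0.996) + 14.163 − 10.909 = 83.758 → 83.8°C

83.8°C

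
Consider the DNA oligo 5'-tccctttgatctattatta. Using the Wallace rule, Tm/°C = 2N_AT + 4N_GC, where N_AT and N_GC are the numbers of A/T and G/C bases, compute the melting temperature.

T=10, A=4, C=4, G=1
AT pairs contribute 14, GC pairs contribute 5.
Tm = 2×14 + 4×5 = 48°C

48°C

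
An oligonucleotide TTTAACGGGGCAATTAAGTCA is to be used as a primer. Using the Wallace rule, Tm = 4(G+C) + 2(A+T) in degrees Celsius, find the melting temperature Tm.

58°C

Scanning the sequence gives C=3, T=6, A=7, G=5.
AT pairs contribute 13, GC pairs contribute 8.
Tm = 2(13) + 4(8) = 26 + 32 = 58°C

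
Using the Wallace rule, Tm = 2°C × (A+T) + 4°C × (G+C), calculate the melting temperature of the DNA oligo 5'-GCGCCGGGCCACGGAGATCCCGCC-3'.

Counting bases: C=11, T=1, G=9, A=3
A+T = 4, G+C = 20
Tm = 4·20 + 2·4 = 80 + 8 = 88°C

88°C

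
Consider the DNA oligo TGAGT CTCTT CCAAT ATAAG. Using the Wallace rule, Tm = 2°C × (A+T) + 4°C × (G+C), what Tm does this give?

C=4, G=3, T=7, A=6
So N_AT = 13 and N_GC = 7.
Tm = 2×13 + 4×7 = 54°C

54°C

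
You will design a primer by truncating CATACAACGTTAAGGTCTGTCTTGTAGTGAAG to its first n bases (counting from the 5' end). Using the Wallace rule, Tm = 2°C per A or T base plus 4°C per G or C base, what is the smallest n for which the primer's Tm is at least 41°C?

n = 15

First 14 bases: CATACAACGTTAAG → Tm = 38°C (< 41°C)
First 15 bases: CATACAACGTTAAGG → Tm = 42°C (≥ 41°C)
Each additional base adds 2°C (A/T) or 4°C (G/C), so Tm is non-decreasing in n; n = 15 is the first length to reach 41°C.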